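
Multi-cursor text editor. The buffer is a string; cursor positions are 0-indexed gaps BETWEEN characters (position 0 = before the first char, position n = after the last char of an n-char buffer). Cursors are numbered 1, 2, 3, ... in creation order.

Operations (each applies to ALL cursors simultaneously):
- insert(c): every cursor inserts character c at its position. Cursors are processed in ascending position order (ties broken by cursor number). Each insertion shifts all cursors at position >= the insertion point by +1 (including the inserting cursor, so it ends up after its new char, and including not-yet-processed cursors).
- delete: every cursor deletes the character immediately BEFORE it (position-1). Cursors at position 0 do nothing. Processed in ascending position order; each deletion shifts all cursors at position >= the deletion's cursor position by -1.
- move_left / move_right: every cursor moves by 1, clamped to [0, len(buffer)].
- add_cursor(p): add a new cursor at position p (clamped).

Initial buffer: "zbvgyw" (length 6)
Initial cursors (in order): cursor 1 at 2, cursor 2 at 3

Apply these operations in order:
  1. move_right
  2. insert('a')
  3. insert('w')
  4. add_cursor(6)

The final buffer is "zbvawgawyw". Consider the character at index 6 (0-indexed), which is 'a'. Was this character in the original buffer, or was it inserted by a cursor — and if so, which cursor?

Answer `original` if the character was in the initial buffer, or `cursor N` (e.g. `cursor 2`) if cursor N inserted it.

Answer: cursor 2

Derivation:
After op 1 (move_right): buffer="zbvgyw" (len 6), cursors c1@3 c2@4, authorship ......
After op 2 (insert('a')): buffer="zbvagayw" (len 8), cursors c1@4 c2@6, authorship ...1.2..
After op 3 (insert('w')): buffer="zbvawgawyw" (len 10), cursors c1@5 c2@8, authorship ...11.22..
After op 4 (add_cursor(6)): buffer="zbvawgawyw" (len 10), cursors c1@5 c3@6 c2@8, authorship ...11.22..
Authorship (.=original, N=cursor N): . . . 1 1 . 2 2 . .
Index 6: author = 2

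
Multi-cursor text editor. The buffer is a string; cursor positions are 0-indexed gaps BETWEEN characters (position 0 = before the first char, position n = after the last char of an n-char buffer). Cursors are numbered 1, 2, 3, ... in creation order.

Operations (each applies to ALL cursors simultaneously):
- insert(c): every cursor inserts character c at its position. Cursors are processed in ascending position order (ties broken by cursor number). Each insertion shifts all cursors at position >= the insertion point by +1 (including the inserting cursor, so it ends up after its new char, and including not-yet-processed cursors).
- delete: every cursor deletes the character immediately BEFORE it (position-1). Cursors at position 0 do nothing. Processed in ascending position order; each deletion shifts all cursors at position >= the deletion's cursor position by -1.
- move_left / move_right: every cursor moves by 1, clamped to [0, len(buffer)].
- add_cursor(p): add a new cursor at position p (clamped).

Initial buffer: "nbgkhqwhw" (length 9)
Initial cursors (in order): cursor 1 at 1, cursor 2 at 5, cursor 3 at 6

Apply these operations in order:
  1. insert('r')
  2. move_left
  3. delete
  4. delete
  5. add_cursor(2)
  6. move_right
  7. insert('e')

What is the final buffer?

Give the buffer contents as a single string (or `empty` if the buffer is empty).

Answer: rebgereewhw

Derivation:
After op 1 (insert('r')): buffer="nrbgkhrqrwhw" (len 12), cursors c1@2 c2@7 c3@9, authorship .1....2.3...
After op 2 (move_left): buffer="nrbgkhrqrwhw" (len 12), cursors c1@1 c2@6 c3@8, authorship .1....2.3...
After op 3 (delete): buffer="rbgkrrwhw" (len 9), cursors c1@0 c2@4 c3@5, authorship 1...23...
After op 4 (delete): buffer="rbgrwhw" (len 7), cursors c1@0 c2@3 c3@3, authorship 1..3...
After op 5 (add_cursor(2)): buffer="rbgrwhw" (len 7), cursors c1@0 c4@2 c2@3 c3@3, authorship 1..3...
After op 6 (move_right): buffer="rbgrwhw" (len 7), cursors c1@1 c4@3 c2@4 c3@4, authorship 1..3...
After op 7 (insert('e')): buffer="rebgereewhw" (len 11), cursors c1@2 c4@5 c2@8 c3@8, authorship 11..4323...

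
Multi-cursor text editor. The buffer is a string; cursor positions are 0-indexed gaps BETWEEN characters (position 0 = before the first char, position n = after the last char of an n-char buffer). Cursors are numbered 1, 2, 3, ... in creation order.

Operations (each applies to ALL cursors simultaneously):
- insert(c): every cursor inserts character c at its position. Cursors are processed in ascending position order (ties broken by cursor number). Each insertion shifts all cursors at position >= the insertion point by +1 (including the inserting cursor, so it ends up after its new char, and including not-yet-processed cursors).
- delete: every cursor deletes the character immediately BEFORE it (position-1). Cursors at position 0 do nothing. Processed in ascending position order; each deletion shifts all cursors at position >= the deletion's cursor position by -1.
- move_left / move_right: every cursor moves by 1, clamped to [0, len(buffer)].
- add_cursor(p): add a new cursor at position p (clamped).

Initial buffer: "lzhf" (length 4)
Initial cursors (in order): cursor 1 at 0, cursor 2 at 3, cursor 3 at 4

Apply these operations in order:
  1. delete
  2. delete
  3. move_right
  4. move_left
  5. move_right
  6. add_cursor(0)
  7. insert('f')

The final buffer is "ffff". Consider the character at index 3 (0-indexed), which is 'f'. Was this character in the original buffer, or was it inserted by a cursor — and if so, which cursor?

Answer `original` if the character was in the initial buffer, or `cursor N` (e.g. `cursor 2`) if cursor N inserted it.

Answer: cursor 4

Derivation:
After op 1 (delete): buffer="lz" (len 2), cursors c1@0 c2@2 c3@2, authorship ..
After op 2 (delete): buffer="" (len 0), cursors c1@0 c2@0 c3@0, authorship 
After op 3 (move_right): buffer="" (len 0), cursors c1@0 c2@0 c3@0, authorship 
After op 4 (move_left): buffer="" (len 0), cursors c1@0 c2@0 c3@0, authorship 
After op 5 (move_right): buffer="" (len 0), cursors c1@0 c2@0 c3@0, authorship 
After op 6 (add_cursor(0)): buffer="" (len 0), cursors c1@0 c2@0 c3@0 c4@0, authorship 
After op 7 (insert('f')): buffer="ffff" (len 4), cursors c1@4 c2@4 c3@4 c4@4, authorship 1234
Authorship (.=original, N=cursor N): 1 2 3 4
Index 3: author = 4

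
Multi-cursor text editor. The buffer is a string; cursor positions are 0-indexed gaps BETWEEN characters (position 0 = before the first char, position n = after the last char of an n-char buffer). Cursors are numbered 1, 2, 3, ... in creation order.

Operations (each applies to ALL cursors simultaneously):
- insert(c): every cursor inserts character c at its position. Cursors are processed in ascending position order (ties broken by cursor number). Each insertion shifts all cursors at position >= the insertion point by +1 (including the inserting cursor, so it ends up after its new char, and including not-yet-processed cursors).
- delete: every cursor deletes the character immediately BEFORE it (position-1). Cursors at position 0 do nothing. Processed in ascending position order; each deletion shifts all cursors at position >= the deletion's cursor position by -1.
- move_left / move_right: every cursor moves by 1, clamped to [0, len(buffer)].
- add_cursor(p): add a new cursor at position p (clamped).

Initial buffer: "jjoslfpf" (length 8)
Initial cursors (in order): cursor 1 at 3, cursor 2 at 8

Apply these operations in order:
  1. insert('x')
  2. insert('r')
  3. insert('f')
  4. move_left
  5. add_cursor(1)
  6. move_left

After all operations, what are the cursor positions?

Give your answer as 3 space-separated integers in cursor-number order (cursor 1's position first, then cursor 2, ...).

Answer: 4 12 0

Derivation:
After op 1 (insert('x')): buffer="jjoxslfpfx" (len 10), cursors c1@4 c2@10, authorship ...1.....2
After op 2 (insert('r')): buffer="jjoxrslfpfxr" (len 12), cursors c1@5 c2@12, authorship ...11.....22
After op 3 (insert('f')): buffer="jjoxrfslfpfxrf" (len 14), cursors c1@6 c2@14, authorship ...111.....222
After op 4 (move_left): buffer="jjoxrfslfpfxrf" (len 14), cursors c1@5 c2@13, authorship ...111.....222
After op 5 (add_cursor(1)): buffer="jjoxrfslfpfxrf" (len 14), cursors c3@1 c1@5 c2@13, authorship ...111.....222
After op 6 (move_left): buffer="jjoxrfslfpfxrf" (len 14), cursors c3@0 c1@4 c2@12, authorship ...111.....222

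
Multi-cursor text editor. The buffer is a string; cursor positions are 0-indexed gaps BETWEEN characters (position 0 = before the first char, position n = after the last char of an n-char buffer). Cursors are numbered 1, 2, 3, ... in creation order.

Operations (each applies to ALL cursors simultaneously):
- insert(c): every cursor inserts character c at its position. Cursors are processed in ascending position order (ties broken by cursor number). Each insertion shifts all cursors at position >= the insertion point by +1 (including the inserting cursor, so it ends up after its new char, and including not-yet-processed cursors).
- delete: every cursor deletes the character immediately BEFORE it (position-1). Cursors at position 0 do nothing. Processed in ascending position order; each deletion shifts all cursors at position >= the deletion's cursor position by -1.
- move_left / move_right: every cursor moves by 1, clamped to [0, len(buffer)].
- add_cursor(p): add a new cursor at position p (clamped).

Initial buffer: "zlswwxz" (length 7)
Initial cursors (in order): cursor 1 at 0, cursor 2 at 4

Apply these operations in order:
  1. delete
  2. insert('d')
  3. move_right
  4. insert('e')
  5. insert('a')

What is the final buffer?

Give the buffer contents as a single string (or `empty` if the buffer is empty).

Answer: dzealsdweaxz

Derivation:
After op 1 (delete): buffer="zlswxz" (len 6), cursors c1@0 c2@3, authorship ......
After op 2 (insert('d')): buffer="dzlsdwxz" (len 8), cursors c1@1 c2@5, authorship 1...2...
After op 3 (move_right): buffer="dzlsdwxz" (len 8), cursors c1@2 c2@6, authorship 1...2...
After op 4 (insert('e')): buffer="dzelsdwexz" (len 10), cursors c1@3 c2@8, authorship 1.1..2.2..
After op 5 (insert('a')): buffer="dzealsdweaxz" (len 12), cursors c1@4 c2@10, authorship 1.11..2.22..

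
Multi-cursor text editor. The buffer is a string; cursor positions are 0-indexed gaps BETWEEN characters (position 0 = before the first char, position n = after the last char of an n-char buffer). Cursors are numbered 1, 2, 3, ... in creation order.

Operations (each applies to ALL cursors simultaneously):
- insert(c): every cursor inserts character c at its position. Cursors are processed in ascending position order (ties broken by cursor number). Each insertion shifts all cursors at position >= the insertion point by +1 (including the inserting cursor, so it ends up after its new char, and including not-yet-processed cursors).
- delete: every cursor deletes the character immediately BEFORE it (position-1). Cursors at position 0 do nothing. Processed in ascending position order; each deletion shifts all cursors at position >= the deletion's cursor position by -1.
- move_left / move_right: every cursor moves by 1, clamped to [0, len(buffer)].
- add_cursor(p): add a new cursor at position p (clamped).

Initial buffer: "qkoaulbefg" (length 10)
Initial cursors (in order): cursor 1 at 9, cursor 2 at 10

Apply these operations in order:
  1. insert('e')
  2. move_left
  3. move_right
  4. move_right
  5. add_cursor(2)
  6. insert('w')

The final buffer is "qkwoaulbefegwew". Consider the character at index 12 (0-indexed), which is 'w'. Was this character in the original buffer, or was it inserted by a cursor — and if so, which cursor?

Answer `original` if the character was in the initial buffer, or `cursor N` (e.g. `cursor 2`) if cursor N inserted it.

After op 1 (insert('e')): buffer="qkoaulbefege" (len 12), cursors c1@10 c2@12, authorship .........1.2
After op 2 (move_left): buffer="qkoaulbefege" (len 12), cursors c1@9 c2@11, authorship .........1.2
After op 3 (move_right): buffer="qkoaulbefege" (len 12), cursors c1@10 c2@12, authorship .........1.2
After op 4 (move_right): buffer="qkoaulbefege" (len 12), cursors c1@11 c2@12, authorship .........1.2
After op 5 (add_cursor(2)): buffer="qkoaulbefege" (len 12), cursors c3@2 c1@11 c2@12, authorship .........1.2
After op 6 (insert('w')): buffer="qkwoaulbefegwew" (len 15), cursors c3@3 c1@13 c2@15, authorship ..3.......1.122
Authorship (.=original, N=cursor N): . . 3 . . . . . . . 1 . 1 2 2
Index 12: author = 1

Answer: cursor 1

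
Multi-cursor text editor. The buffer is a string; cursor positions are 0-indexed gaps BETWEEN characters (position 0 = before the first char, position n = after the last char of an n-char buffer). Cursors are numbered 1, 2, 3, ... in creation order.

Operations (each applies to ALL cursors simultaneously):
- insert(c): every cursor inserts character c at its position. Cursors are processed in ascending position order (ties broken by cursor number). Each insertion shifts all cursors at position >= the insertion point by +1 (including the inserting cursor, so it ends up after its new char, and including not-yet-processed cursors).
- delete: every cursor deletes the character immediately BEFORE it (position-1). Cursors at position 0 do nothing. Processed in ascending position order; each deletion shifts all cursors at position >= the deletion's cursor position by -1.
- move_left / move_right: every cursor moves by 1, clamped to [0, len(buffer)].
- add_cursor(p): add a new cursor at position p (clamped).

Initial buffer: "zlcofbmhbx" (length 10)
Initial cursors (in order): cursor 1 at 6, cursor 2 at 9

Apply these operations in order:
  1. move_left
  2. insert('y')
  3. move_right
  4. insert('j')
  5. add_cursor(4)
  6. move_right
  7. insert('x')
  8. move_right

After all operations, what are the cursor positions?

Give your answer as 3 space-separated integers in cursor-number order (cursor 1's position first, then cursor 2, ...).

After op 1 (move_left): buffer="zlcofbmhbx" (len 10), cursors c1@5 c2@8, authorship ..........
After op 2 (insert('y')): buffer="zlcofybmhybx" (len 12), cursors c1@6 c2@10, authorship .....1...2..
After op 3 (move_right): buffer="zlcofybmhybx" (len 12), cursors c1@7 c2@11, authorship .....1...2..
After op 4 (insert('j')): buffer="zlcofybjmhybjx" (len 14), cursors c1@8 c2@13, authorship .....1.1..2.2.
After op 5 (add_cursor(4)): buffer="zlcofybjmhybjx" (len 14), cursors c3@4 c1@8 c2@13, authorship .....1.1..2.2.
After op 6 (move_right): buffer="zlcofybjmhybjx" (len 14), cursors c3@5 c1@9 c2@14, authorship .....1.1..2.2.
After op 7 (insert('x')): buffer="zlcofxybjmxhybjxx" (len 17), cursors c3@6 c1@11 c2@17, authorship .....31.1.1.2.2.2
After op 8 (move_right): buffer="zlcofxybjmxhybjxx" (len 17), cursors c3@7 c1@12 c2@17, authorship .....31.1.1.2.2.2

Answer: 12 17 7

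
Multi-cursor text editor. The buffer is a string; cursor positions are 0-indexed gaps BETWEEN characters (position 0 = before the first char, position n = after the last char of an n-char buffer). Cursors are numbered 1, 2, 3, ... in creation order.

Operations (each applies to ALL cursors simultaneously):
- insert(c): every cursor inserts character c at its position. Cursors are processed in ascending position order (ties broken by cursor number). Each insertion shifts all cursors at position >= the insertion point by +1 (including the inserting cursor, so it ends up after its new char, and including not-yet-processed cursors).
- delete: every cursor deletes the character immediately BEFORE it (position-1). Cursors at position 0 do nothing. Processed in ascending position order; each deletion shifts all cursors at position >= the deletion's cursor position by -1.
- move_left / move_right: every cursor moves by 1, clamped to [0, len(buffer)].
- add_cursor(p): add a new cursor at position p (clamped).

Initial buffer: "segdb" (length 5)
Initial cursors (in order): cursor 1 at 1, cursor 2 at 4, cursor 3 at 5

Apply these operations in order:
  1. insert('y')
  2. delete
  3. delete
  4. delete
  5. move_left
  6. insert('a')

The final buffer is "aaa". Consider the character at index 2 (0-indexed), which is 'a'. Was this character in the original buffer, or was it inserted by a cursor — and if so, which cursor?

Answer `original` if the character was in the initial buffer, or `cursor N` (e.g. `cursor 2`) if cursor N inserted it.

After op 1 (insert('y')): buffer="syegdyby" (len 8), cursors c1@2 c2@6 c3@8, authorship .1...2.3
After op 2 (delete): buffer="segdb" (len 5), cursors c1@1 c2@4 c3@5, authorship .....
After op 3 (delete): buffer="eg" (len 2), cursors c1@0 c2@2 c3@2, authorship ..
After op 4 (delete): buffer="" (len 0), cursors c1@0 c2@0 c3@0, authorship 
After op 5 (move_left): buffer="" (len 0), cursors c1@0 c2@0 c3@0, authorship 
After op 6 (insert('a')): buffer="aaa" (len 3), cursors c1@3 c2@3 c3@3, authorship 123
Authorship (.=original, N=cursor N): 1 2 3
Index 2: author = 3

Answer: cursor 3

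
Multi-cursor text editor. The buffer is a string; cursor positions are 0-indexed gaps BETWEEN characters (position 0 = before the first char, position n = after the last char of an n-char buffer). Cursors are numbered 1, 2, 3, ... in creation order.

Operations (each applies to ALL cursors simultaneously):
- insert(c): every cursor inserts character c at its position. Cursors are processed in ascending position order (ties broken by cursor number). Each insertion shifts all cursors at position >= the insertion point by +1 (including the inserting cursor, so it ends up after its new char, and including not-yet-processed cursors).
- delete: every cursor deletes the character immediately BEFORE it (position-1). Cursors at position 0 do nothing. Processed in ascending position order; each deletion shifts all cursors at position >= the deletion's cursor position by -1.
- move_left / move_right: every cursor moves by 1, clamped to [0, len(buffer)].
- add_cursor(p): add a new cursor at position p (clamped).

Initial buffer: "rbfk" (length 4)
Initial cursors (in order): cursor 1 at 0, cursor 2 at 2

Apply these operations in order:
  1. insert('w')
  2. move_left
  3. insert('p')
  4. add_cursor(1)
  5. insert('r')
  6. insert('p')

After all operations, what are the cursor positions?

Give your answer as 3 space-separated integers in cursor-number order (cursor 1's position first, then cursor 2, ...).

Answer: 5 11 5

Derivation:
After op 1 (insert('w')): buffer="wrbwfk" (len 6), cursors c1@1 c2@4, authorship 1..2..
After op 2 (move_left): buffer="wrbwfk" (len 6), cursors c1@0 c2@3, authorship 1..2..
After op 3 (insert('p')): buffer="pwrbpwfk" (len 8), cursors c1@1 c2@5, authorship 11..22..
After op 4 (add_cursor(1)): buffer="pwrbpwfk" (len 8), cursors c1@1 c3@1 c2@5, authorship 11..22..
After op 5 (insert('r')): buffer="prrwrbprwfk" (len 11), cursors c1@3 c3@3 c2@8, authorship 1131..222..
After op 6 (insert('p')): buffer="prrppwrbprpwfk" (len 14), cursors c1@5 c3@5 c2@11, authorship 113131..2222..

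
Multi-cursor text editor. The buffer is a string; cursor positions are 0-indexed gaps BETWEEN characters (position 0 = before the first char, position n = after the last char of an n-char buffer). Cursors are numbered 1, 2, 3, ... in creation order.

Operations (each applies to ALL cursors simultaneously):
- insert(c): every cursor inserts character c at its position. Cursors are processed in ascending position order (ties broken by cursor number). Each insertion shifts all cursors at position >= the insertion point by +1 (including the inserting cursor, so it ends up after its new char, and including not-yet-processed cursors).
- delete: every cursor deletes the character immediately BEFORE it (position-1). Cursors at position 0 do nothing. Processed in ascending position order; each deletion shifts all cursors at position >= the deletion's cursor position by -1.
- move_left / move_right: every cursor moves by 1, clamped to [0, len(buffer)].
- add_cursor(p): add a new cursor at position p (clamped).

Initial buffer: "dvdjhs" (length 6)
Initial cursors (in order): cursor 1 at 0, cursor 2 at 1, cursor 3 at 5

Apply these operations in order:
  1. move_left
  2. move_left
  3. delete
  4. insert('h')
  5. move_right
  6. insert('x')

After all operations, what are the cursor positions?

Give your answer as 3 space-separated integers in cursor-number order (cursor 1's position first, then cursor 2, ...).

After op 1 (move_left): buffer="dvdjhs" (len 6), cursors c1@0 c2@0 c3@4, authorship ......
After op 2 (move_left): buffer="dvdjhs" (len 6), cursors c1@0 c2@0 c3@3, authorship ......
After op 3 (delete): buffer="dvjhs" (len 5), cursors c1@0 c2@0 c3@2, authorship .....
After op 4 (insert('h')): buffer="hhdvhjhs" (len 8), cursors c1@2 c2@2 c3@5, authorship 12..3...
After op 5 (move_right): buffer="hhdvhjhs" (len 8), cursors c1@3 c2@3 c3@6, authorship 12..3...
After op 6 (insert('x')): buffer="hhdxxvhjxhs" (len 11), cursors c1@5 c2@5 c3@9, authorship 12.12.3.3..

Answer: 5 5 9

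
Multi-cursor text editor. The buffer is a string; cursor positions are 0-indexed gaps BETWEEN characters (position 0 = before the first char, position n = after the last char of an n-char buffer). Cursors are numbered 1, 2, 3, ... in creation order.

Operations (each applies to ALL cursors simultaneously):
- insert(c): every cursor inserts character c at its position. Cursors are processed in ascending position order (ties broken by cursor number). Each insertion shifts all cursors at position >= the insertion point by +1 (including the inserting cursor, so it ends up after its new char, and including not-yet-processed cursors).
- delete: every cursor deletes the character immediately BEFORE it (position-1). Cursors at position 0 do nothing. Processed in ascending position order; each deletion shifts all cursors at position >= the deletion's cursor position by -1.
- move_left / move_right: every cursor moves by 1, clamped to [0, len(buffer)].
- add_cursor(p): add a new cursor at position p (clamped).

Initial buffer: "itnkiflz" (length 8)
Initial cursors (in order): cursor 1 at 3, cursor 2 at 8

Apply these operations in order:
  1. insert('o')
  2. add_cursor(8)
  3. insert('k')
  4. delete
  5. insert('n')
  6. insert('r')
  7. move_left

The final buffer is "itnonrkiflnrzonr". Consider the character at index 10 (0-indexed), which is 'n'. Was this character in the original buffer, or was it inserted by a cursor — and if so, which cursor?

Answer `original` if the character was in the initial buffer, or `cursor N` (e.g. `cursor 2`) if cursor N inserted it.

Answer: cursor 3

Derivation:
After op 1 (insert('o')): buffer="itnokiflzo" (len 10), cursors c1@4 c2@10, authorship ...1.....2
After op 2 (add_cursor(8)): buffer="itnokiflzo" (len 10), cursors c1@4 c3@8 c2@10, authorship ...1.....2
After op 3 (insert('k')): buffer="itnokkiflkzok" (len 13), cursors c1@5 c3@10 c2@13, authorship ...11....3.22
After op 4 (delete): buffer="itnokiflzo" (len 10), cursors c1@4 c3@8 c2@10, authorship ...1.....2
After op 5 (insert('n')): buffer="itnonkiflnzon" (len 13), cursors c1@5 c3@10 c2@13, authorship ...11....3.22
After op 6 (insert('r')): buffer="itnonrkiflnrzonr" (len 16), cursors c1@6 c3@12 c2@16, authorship ...111....33.222
After op 7 (move_left): buffer="itnonrkiflnrzonr" (len 16), cursors c1@5 c3@11 c2@15, authorship ...111....33.222
Authorship (.=original, N=cursor N): . . . 1 1 1 . . . . 3 3 . 2 2 2
Index 10: author = 3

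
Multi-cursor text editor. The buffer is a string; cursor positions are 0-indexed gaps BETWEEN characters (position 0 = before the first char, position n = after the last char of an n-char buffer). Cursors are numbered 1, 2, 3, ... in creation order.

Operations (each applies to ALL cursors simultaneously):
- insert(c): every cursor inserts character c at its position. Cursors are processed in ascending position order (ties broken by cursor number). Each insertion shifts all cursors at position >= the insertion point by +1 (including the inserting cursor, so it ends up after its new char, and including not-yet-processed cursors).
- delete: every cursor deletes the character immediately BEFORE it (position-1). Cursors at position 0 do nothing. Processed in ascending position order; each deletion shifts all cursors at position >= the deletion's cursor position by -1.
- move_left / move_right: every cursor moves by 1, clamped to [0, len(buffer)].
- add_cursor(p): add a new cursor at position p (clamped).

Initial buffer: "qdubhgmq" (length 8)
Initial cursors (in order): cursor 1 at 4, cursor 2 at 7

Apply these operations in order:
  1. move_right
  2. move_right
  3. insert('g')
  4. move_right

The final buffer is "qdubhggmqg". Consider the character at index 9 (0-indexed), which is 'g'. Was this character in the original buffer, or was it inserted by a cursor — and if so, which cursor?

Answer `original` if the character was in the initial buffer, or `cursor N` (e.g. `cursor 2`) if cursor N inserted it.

After op 1 (move_right): buffer="qdubhgmq" (len 8), cursors c1@5 c2@8, authorship ........
After op 2 (move_right): buffer="qdubhgmq" (len 8), cursors c1@6 c2@8, authorship ........
After op 3 (insert('g')): buffer="qdubhggmqg" (len 10), cursors c1@7 c2@10, authorship ......1..2
After op 4 (move_right): buffer="qdubhggmqg" (len 10), cursors c1@8 c2@10, authorship ......1..2
Authorship (.=original, N=cursor N): . . . . . . 1 . . 2
Index 9: author = 2

Answer: cursor 2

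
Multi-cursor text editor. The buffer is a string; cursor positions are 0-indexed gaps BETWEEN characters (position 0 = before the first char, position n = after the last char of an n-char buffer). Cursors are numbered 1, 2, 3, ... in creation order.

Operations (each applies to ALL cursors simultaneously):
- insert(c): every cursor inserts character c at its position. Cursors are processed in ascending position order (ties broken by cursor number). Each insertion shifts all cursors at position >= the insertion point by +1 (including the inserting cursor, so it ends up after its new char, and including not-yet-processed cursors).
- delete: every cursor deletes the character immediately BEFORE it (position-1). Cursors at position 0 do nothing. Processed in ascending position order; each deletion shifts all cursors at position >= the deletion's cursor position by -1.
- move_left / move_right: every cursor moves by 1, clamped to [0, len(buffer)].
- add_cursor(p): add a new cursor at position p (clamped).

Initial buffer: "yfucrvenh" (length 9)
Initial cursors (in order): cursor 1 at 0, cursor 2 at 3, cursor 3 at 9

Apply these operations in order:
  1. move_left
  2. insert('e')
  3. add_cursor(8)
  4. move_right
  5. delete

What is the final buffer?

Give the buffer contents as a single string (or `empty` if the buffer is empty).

After op 1 (move_left): buffer="yfucrvenh" (len 9), cursors c1@0 c2@2 c3@8, authorship .........
After op 2 (insert('e')): buffer="eyfeucrveneh" (len 12), cursors c1@1 c2@4 c3@11, authorship 1..2......3.
After op 3 (add_cursor(8)): buffer="eyfeucrveneh" (len 12), cursors c1@1 c2@4 c4@8 c3@11, authorship 1..2......3.
After op 4 (move_right): buffer="eyfeucrveneh" (len 12), cursors c1@2 c2@5 c4@9 c3@12, authorship 1..2......3.
After op 5 (delete): buffer="efecrvne" (len 8), cursors c1@1 c2@3 c4@6 c3@8, authorship 1.2....3

Answer: efecrvne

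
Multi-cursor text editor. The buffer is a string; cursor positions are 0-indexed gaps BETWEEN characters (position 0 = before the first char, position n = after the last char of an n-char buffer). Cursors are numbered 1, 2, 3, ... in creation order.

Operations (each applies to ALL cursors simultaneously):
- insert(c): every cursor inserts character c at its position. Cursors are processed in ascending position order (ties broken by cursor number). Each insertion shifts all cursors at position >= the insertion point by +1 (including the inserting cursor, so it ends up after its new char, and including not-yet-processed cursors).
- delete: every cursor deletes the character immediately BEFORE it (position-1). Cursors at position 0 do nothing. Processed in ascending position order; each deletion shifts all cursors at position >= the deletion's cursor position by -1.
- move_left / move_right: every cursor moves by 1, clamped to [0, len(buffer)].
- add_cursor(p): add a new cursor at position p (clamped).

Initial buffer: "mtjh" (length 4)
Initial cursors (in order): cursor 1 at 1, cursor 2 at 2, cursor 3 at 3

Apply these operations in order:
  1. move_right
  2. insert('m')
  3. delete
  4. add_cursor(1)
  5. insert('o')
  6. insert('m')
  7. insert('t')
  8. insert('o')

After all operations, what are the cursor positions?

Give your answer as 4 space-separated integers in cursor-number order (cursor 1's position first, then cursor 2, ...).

Answer: 10 15 20 5

Derivation:
After op 1 (move_right): buffer="mtjh" (len 4), cursors c1@2 c2@3 c3@4, authorship ....
After op 2 (insert('m')): buffer="mtmjmhm" (len 7), cursors c1@3 c2@5 c3@7, authorship ..1.2.3
After op 3 (delete): buffer="mtjh" (len 4), cursors c1@2 c2@3 c3@4, authorship ....
After op 4 (add_cursor(1)): buffer="mtjh" (len 4), cursors c4@1 c1@2 c2@3 c3@4, authorship ....
After op 5 (insert('o')): buffer="motojoho" (len 8), cursors c4@2 c1@4 c2@6 c3@8, authorship .4.1.2.3
After op 6 (insert('m')): buffer="momtomjomhom" (len 12), cursors c4@3 c1@6 c2@9 c3@12, authorship .44.11.22.33
After op 7 (insert('t')): buffer="momttomtjomthomt" (len 16), cursors c4@4 c1@8 c2@12 c3@16, authorship .444.111.222.333
After op 8 (insert('o')): buffer="momtotomtojomtohomto" (len 20), cursors c4@5 c1@10 c2@15 c3@20, authorship .4444.1111.2222.3333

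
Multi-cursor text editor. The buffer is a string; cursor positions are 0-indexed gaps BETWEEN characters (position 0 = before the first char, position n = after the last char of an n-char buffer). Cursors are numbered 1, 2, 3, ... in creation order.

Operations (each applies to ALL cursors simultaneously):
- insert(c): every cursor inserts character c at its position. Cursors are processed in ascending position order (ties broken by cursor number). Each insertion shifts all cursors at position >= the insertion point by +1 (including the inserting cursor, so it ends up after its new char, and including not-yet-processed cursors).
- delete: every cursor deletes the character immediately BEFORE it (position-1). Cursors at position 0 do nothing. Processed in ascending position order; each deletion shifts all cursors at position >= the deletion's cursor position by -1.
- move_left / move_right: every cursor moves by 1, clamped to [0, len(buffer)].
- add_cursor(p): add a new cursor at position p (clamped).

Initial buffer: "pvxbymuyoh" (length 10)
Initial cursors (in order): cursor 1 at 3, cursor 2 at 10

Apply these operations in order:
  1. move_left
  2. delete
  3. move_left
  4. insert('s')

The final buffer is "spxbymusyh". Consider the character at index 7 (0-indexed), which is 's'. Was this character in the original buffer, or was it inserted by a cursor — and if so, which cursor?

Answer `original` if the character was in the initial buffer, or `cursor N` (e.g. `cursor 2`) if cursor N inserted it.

Answer: cursor 2

Derivation:
After op 1 (move_left): buffer="pvxbymuyoh" (len 10), cursors c1@2 c2@9, authorship ..........
After op 2 (delete): buffer="pxbymuyh" (len 8), cursors c1@1 c2@7, authorship ........
After op 3 (move_left): buffer="pxbymuyh" (len 8), cursors c1@0 c2@6, authorship ........
After op 4 (insert('s')): buffer="spxbymusyh" (len 10), cursors c1@1 c2@8, authorship 1......2..
Authorship (.=original, N=cursor N): 1 . . . . . . 2 . .
Index 7: author = 2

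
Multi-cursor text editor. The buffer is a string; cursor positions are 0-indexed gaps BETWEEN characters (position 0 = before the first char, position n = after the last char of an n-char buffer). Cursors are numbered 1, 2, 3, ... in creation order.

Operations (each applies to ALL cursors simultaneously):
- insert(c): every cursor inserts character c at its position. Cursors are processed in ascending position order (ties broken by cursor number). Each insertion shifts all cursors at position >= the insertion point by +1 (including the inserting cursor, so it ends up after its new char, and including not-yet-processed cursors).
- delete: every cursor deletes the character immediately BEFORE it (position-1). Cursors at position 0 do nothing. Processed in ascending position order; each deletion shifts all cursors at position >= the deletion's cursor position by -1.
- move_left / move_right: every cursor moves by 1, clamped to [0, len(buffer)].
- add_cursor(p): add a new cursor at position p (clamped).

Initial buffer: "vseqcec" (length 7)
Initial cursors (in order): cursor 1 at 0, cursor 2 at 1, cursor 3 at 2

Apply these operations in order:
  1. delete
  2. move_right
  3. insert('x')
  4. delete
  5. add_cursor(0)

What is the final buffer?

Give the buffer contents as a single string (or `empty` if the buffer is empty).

After op 1 (delete): buffer="eqcec" (len 5), cursors c1@0 c2@0 c3@0, authorship .....
After op 2 (move_right): buffer="eqcec" (len 5), cursors c1@1 c2@1 c3@1, authorship .....
After op 3 (insert('x')): buffer="exxxqcec" (len 8), cursors c1@4 c2@4 c3@4, authorship .123....
After op 4 (delete): buffer="eqcec" (len 5), cursors c1@1 c2@1 c3@1, authorship .....
After op 5 (add_cursor(0)): buffer="eqcec" (len 5), cursors c4@0 c1@1 c2@1 c3@1, authorship .....

Answer: eqcec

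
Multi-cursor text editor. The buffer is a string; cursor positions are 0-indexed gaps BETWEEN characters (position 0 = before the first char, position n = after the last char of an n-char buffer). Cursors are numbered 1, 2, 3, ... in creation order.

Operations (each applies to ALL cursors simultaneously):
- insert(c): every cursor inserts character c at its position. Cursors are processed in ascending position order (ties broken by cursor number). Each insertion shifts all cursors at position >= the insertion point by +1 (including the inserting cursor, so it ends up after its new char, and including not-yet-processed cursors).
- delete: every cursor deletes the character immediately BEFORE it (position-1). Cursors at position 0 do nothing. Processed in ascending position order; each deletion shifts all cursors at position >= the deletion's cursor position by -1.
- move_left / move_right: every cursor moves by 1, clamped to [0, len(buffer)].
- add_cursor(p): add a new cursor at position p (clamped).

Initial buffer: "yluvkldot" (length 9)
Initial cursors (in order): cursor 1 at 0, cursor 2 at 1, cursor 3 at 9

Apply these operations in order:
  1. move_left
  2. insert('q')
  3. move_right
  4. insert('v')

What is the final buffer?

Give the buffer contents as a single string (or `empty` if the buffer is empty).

Answer: qqyvvluvkldoqtv

Derivation:
After op 1 (move_left): buffer="yluvkldot" (len 9), cursors c1@0 c2@0 c3@8, authorship .........
After op 2 (insert('q')): buffer="qqyluvkldoqt" (len 12), cursors c1@2 c2@2 c3@11, authorship 12........3.
After op 3 (move_right): buffer="qqyluvkldoqt" (len 12), cursors c1@3 c2@3 c3@12, authorship 12........3.
After op 4 (insert('v')): buffer="qqyvvluvkldoqtv" (len 15), cursors c1@5 c2@5 c3@15, authorship 12.12.......3.3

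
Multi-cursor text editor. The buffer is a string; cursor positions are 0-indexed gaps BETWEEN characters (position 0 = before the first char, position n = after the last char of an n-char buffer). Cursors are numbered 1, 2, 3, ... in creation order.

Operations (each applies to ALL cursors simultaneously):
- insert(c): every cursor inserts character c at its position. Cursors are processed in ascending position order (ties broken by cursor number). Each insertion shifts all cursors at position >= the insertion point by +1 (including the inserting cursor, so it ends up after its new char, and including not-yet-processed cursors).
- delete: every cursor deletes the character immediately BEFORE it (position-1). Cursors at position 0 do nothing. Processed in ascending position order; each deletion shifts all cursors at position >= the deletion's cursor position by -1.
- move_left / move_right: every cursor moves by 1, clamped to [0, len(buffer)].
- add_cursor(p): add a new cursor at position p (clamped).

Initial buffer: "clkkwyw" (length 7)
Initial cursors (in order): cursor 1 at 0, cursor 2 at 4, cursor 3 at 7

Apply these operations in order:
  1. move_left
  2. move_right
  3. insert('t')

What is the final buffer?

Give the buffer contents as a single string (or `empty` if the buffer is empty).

After op 1 (move_left): buffer="clkkwyw" (len 7), cursors c1@0 c2@3 c3@6, authorship .......
After op 2 (move_right): buffer="clkkwyw" (len 7), cursors c1@1 c2@4 c3@7, authorship .......
After op 3 (insert('t')): buffer="ctlkktwywt" (len 10), cursors c1@2 c2@6 c3@10, authorship .1...2...3

Answer: ctlkktwywt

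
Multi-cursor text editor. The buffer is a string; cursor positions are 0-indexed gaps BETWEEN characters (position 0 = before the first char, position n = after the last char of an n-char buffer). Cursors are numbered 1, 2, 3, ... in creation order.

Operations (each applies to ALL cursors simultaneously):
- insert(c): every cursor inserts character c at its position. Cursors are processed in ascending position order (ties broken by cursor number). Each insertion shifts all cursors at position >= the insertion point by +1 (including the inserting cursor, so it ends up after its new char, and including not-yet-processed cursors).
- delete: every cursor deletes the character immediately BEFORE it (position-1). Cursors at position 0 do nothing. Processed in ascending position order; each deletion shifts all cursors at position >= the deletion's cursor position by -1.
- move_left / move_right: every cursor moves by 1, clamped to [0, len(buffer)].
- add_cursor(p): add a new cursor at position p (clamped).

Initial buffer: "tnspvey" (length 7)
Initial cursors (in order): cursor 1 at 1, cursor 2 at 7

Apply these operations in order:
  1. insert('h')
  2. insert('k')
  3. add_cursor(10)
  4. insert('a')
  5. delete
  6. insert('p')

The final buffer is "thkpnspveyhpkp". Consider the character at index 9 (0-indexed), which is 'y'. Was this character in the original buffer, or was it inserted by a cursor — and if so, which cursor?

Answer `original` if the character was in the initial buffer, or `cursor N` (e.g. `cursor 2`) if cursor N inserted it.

Answer: original

Derivation:
After op 1 (insert('h')): buffer="thnspveyh" (len 9), cursors c1@2 c2@9, authorship .1......2
After op 2 (insert('k')): buffer="thknspveyhk" (len 11), cursors c1@3 c2@11, authorship .11......22
After op 3 (add_cursor(10)): buffer="thknspveyhk" (len 11), cursors c1@3 c3@10 c2@11, authorship .11......22
After op 4 (insert('a')): buffer="thkanspveyhaka" (len 14), cursors c1@4 c3@12 c2@14, authorship .111......2322
After op 5 (delete): buffer="thknspveyhk" (len 11), cursors c1@3 c3@10 c2@11, authorship .11......22
After op 6 (insert('p')): buffer="thkpnspveyhpkp" (len 14), cursors c1@4 c3@12 c2@14, authorship .111......2322
Authorship (.=original, N=cursor N): . 1 1 1 . . . . . . 2 3 2 2
Index 9: author = original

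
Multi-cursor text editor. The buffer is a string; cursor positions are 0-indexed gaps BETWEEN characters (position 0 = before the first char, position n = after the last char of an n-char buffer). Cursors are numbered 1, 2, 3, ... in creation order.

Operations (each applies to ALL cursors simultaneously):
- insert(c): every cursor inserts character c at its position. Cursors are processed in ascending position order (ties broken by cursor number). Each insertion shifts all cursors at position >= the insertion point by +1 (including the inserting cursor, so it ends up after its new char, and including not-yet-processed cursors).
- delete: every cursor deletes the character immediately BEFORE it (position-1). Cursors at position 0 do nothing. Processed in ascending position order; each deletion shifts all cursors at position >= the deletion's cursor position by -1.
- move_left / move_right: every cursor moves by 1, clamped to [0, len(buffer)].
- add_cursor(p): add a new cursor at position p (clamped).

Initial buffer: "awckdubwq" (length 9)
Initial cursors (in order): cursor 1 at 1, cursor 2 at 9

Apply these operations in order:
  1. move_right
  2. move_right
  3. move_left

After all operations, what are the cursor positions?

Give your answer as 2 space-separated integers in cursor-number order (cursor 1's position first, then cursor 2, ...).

Answer: 2 8

Derivation:
After op 1 (move_right): buffer="awckdubwq" (len 9), cursors c1@2 c2@9, authorship .........
After op 2 (move_right): buffer="awckdubwq" (len 9), cursors c1@3 c2@9, authorship .........
After op 3 (move_left): buffer="awckdubwq" (len 9), cursors c1@2 c2@8, authorship .........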